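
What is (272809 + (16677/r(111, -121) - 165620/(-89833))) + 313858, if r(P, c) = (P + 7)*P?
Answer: 230098401642193/392210878 ≈ 5.8667e+5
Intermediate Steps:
r(P, c) = P*(7 + P) (r(P, c) = (7 + P)*P = P*(7 + P))
(272809 + (16677/r(111, -121) - 165620/(-89833))) + 313858 = (272809 + (16677/((111*(7 + 111))) - 165620/(-89833))) + 313858 = (272809 + (16677/((111*118)) - 165620*(-1/89833))) + 313858 = (272809 + (16677/13098 + 165620/89833)) + 313858 = (272809 + (16677*(1/13098) + 165620/89833)) + 313858 = (272809 + (5559/4366 + 165620/89833)) + 313858 = (272809 + 1222478567/392210878) + 313858 = 106999879894869/392210878 + 313858 = 230098401642193/392210878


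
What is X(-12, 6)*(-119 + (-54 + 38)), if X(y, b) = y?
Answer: 1620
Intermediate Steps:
X(-12, 6)*(-119 + (-54 + 38)) = -12*(-119 + (-54 + 38)) = -12*(-119 - 16) = -12*(-135) = 1620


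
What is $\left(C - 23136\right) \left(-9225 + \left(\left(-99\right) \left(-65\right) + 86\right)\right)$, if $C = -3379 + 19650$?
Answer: $18562960$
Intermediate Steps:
$C = 16271$
$\left(C - 23136\right) \left(-9225 + \left(\left(-99\right) \left(-65\right) + 86\right)\right) = \left(16271 - 23136\right) \left(-9225 + \left(\left(-99\right) \left(-65\right) + 86\right)\right) = - 6865 \left(-9225 + \left(6435 + 86\right)\right) = - 6865 \left(-9225 + 6521\right) = \left(-6865\right) \left(-2704\right) = 18562960$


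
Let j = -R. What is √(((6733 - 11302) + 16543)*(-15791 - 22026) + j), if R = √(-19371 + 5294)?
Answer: √(-452820758 - I*√14077) ≈ 0.e-3 - 21280.0*I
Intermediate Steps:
R = I*√14077 (R = √(-14077) = I*√14077 ≈ 118.65*I)
j = -I*√14077 ≈ -118.65*I
√(((6733 - 11302) + 16543)*(-15791 - 22026) + j) = √(((6733 - 11302) + 16543)*(-15791 - 22026) - I*√14077) = √((-4569 + 16543)*(-37817) - I*√14077) = √(11974*(-37817) - I*√14077) = √(-452820758 - I*√14077)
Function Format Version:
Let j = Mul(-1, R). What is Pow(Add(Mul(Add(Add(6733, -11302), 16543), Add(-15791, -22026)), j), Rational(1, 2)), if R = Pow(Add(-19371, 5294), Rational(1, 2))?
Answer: Pow(Add(-452820758, Mul(-1, I, Pow(14077, Rational(1, 2)))), Rational(1, 2)) ≈ Add(0.e-3, Mul(-21280., I))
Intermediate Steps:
R = Mul(I, Pow(14077, Rational(1, 2))) (R = Pow(-14077, Rational(1, 2)) = Mul(I, Pow(14077, Rational(1, 2))) ≈ Mul(118.65, I))
j = Mul(-1, I, Pow(14077, Rational(1, 2))) (j = Mul(-1, Mul(I, Pow(14077, Rational(1, 2)))) = Mul(-1, I, Pow(14077, Rational(1, 2))) ≈ Mul(-118.65, I))
Pow(Add(Mul(Add(Add(6733, -11302), 16543), Add(-15791, -22026)), j), Rational(1, 2)) = Pow(Add(Mul(Add(Add(6733, -11302), 16543), Add(-15791, -22026)), Mul(-1, I, Pow(14077, Rational(1, 2)))), Rational(1, 2)) = Pow(Add(Mul(Add(-4569, 16543), -37817), Mul(-1, I, Pow(14077, Rational(1, 2)))), Rational(1, 2)) = Pow(Add(Mul(11974, -37817), Mul(-1, I, Pow(14077, Rational(1, 2)))), Rational(1, 2)) = Pow(Add(-452820758, Mul(-1, I, Pow(14077, Rational(1, 2)))), Rational(1, 2))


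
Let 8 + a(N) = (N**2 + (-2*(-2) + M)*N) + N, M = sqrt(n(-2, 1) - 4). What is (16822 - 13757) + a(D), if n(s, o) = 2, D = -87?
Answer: 10191 - 87*I*sqrt(2) ≈ 10191.0 - 123.04*I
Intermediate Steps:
M = I*sqrt(2) (M = sqrt(2 - 4) = sqrt(-2) = I*sqrt(2) ≈ 1.4142*I)
a(N) = -8 + N + N**2 + N*(4 + I*sqrt(2)) (a(N) = -8 + ((N**2 + (-2*(-2) + I*sqrt(2))*N) + N) = -8 + ((N**2 + (4 + I*sqrt(2))*N) + N) = -8 + ((N**2 + N*(4 + I*sqrt(2))) + N) = -8 + (N + N**2 + N*(4 + I*sqrt(2))) = -8 + N + N**2 + N*(4 + I*sqrt(2)))
(16822 - 13757) + a(D) = (16822 - 13757) + (-8 + (-87)**2 + 5*(-87) + I*(-87)*sqrt(2)) = 3065 + (-8 + 7569 - 435 - 87*I*sqrt(2)) = 3065 + (7126 - 87*I*sqrt(2)) = 10191 - 87*I*sqrt(2)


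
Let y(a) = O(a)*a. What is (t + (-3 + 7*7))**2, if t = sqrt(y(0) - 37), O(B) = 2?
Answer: (46 + I*sqrt(37))**2 ≈ 2079.0 + 559.61*I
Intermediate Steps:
y(a) = 2*a
t = I*sqrt(37) (t = sqrt(2*0 - 37) = sqrt(0 - 37) = sqrt(-37) = I*sqrt(37) ≈ 6.0828*I)
(t + (-3 + 7*7))**2 = (I*sqrt(37) + (-3 + 7*7))**2 = (I*sqrt(37) + (-3 + 49))**2 = (I*sqrt(37) + 46)**2 = (46 + I*sqrt(37))**2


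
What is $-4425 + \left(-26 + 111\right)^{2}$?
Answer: $2800$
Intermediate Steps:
$-4425 + \left(-26 + 111\right)^{2} = -4425 + 85^{2} = -4425 + 7225 = 2800$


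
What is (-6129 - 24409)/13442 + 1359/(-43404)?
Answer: -223956505/97239428 ≈ -2.3031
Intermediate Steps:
(-6129 - 24409)/13442 + 1359/(-43404) = -30538*1/13442 + 1359*(-1/43404) = -15269/6721 - 453/14468 = -223956505/97239428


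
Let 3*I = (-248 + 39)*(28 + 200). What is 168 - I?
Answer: 16052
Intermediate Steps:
I = -15884 (I = ((-248 + 39)*(28 + 200))/3 = (-209*228)/3 = (⅓)*(-47652) = -15884)
168 - I = 168 - 1*(-15884) = 168 + 15884 = 16052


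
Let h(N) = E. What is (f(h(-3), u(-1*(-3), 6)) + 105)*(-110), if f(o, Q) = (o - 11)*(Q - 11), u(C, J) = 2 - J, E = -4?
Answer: -36300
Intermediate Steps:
h(N) = -4
f(o, Q) = (-11 + Q)*(-11 + o) (f(o, Q) = (-11 + o)*(-11 + Q) = (-11 + Q)*(-11 + o))
(f(h(-3), u(-1*(-3), 6)) + 105)*(-110) = ((121 - 11*(2 - 1*6) - 11*(-4) + (2 - 1*6)*(-4)) + 105)*(-110) = ((121 - 11*(2 - 6) + 44 + (2 - 6)*(-4)) + 105)*(-110) = ((121 - 11*(-4) + 44 - 4*(-4)) + 105)*(-110) = ((121 + 44 + 44 + 16) + 105)*(-110) = (225 + 105)*(-110) = 330*(-110) = -36300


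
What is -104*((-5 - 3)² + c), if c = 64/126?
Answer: -422656/63 ≈ -6708.8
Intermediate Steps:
c = 32/63 (c = 64*(1/126) = 32/63 ≈ 0.50794)
-104*((-5 - 3)² + c) = -104*((-5 - 3)² + 32/63) = -104*((-8)² + 32/63) = -104*(64 + 32/63) = -104*4064/63 = -422656/63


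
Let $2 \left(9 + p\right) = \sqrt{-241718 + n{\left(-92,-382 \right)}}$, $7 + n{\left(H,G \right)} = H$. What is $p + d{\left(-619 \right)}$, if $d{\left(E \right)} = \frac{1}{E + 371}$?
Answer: $- \frac{2233}{248} + \frac{i \sqrt{241817}}{2} \approx -9.004 + 245.87 i$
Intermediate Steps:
$n{\left(H,G \right)} = -7 + H$
$d{\left(E \right)} = \frac{1}{371 + E}$
$p = -9 + \frac{i \sqrt{241817}}{2}$ ($p = -9 + \frac{\sqrt{-241718 - 99}}{2} = -9 + \frac{\sqrt{-241817}}{2} = -9 + \frac{i \sqrt{241817}}{2} \approx -9.0 + 245.87 i$)
$p + d{\left(-619 \right)} = \left(-9 + \frac{i \sqrt{241817}}{2}\right) + \frac{1}{371 - 619} = \left(-9 + \frac{i \sqrt{241817}}{2}\right) + \frac{1}{-248} = \left(-9 + \frac{i \sqrt{241817}}{2}\right) - \frac{1}{248} = - \frac{2233}{248} + \frac{i \sqrt{241817}}{2}$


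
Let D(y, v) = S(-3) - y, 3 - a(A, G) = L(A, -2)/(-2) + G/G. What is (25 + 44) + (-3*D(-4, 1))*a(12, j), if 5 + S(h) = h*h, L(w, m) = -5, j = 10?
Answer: 81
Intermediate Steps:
S(h) = -5 + h² (S(h) = -5 + h*h = -5 + h²)
a(A, G) = -½ (a(A, G) = 3 - (-5/(-2) + G/G) = 3 - (-5*(-½) + 1) = 3 - (5/2 + 1) = 3 - 1*7/2 = 3 - 7/2 = -½)
D(y, v) = 4 - y (D(y, v) = (-5 + (-3)²) - y = (-5 + 9) - y = 4 - y)
(25 + 44) + (-3*D(-4, 1))*a(12, j) = (25 + 44) - 3*(4 - 1*(-4))*(-½) = 69 - 3*(4 + 4)*(-½) = 69 - 3*8*(-½) = 69 - 24*(-½) = 69 + 12 = 81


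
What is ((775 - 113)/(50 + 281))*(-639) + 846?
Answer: -432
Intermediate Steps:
((775 - 113)/(50 + 281))*(-639) + 846 = (662/331)*(-639) + 846 = (662*(1/331))*(-639) + 846 = 2*(-639) + 846 = -1278 + 846 = -432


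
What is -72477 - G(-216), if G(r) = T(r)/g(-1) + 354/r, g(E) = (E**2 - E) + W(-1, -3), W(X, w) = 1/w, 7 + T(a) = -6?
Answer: -13044161/180 ≈ -72468.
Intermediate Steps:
T(a) = -13 (T(a) = -7 - 6 = -13)
g(E) = -1/3 + E**2 - E (g(E) = (E**2 - E) + 1/(-3) = (E**2 - E) - 1/3 = -1/3 + E**2 - E)
G(r) = -39/5 + 354/r (G(r) = -13/(-1/3 + (-1)**2 - 1*(-1)) + 354/r = -13/(-1/3 + 1 + 1) + 354/r = -13/5/3 + 354/r = -13*3/5 + 354/r = -39/5 + 354/r)
-72477 - G(-216) = -72477 - (-39/5 + 354/(-216)) = -72477 - (-39/5 + 354*(-1/216)) = -72477 - (-39/5 - 59/36) = -72477 - 1*(-1699/180) = -72477 + 1699/180 = -13044161/180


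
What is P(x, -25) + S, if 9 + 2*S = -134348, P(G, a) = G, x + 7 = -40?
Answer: -134451/2 ≈ -67226.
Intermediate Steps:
x = -47 (x = -7 - 40 = -47)
S = -134357/2 (S = -9/2 + (½)*(-134348) = -9/2 - 67174 = -134357/2 ≈ -67179.)
P(x, -25) + S = -47 - 134357/2 = -134451/2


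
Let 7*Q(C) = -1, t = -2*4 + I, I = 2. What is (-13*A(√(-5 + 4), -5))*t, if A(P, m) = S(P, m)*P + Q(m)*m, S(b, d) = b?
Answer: -156/7 ≈ -22.286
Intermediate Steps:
t = -6 (t = -2*4 + 2 = -8 + 2 = -6)
Q(C) = -⅐ (Q(C) = (⅐)*(-1) = -⅐)
A(P, m) = P² - m/7 (A(P, m) = P*P - m/7 = P² - m/7)
(-13*A(√(-5 + 4), -5))*t = -13*((√(-5 + 4))² - ⅐*(-5))*(-6) = -13*((√(-1))² + 5/7)*(-6) = -13*(I² + 5/7)*(-6) = -13*(-1 + 5/7)*(-6) = -13*(-2/7)*(-6) = (26/7)*(-6) = -156/7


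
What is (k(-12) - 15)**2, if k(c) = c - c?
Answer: 225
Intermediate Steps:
k(c) = 0
(k(-12) - 15)**2 = (0 - 15)**2 = (-15)**2 = 225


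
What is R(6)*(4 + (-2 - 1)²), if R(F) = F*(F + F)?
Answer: 936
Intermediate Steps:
R(F) = 2*F² (R(F) = F*(2*F) = 2*F²)
R(6)*(4 + (-2 - 1)²) = (2*6²)*(4 + (-2 - 1)²) = (2*36)*(4 + (-3)²) = 72*(4 + 9) = 72*13 = 936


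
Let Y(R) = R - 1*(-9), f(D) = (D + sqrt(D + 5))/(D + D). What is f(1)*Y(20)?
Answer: 29/2 + 29*sqrt(6)/2 ≈ 50.018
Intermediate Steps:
f(D) = (D + sqrt(5 + D))/(2*D) (f(D) = (D + sqrt(5 + D))/((2*D)) = (D + sqrt(5 + D))*(1/(2*D)) = (D + sqrt(5 + D))/(2*D))
Y(R) = 9 + R (Y(R) = R + 9 = 9 + R)
f(1)*Y(20) = ((1/2)*(1 + sqrt(5 + 1))/1)*(9 + 20) = ((1/2)*1*(1 + sqrt(6)))*29 = (1/2 + sqrt(6)/2)*29 = 29/2 + 29*sqrt(6)/2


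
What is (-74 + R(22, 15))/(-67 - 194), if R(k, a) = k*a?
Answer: -256/261 ≈ -0.98084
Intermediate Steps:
R(k, a) = a*k
(-74 + R(22, 15))/(-67 - 194) = (-74 + 15*22)/(-67 - 194) = (-74 + 330)/(-261) = 256*(-1/261) = -256/261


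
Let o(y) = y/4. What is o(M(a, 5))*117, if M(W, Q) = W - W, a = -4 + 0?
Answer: 0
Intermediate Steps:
a = -4
M(W, Q) = 0
o(y) = y/4 (o(y) = y*(¼) = y/4)
o(M(a, 5))*117 = ((¼)*0)*117 = 0*117 = 0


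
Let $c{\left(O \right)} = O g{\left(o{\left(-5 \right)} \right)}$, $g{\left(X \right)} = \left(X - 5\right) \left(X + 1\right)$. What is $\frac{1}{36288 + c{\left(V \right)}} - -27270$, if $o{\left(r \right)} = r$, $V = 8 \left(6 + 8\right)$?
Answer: $\frac{1111743361}{40768} \approx 27270.0$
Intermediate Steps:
$V = 112$ ($V = 8 \cdot 14 = 112$)
$g{\left(X \right)} = \left(1 + X\right) \left(-5 + X\right)$ ($g{\left(X \right)} = \left(-5 + X\right) \left(1 + X\right) = \left(1 + X\right) \left(-5 + X\right)$)
$c{\left(O \right)} = 40 O$ ($c{\left(O \right)} = O \left(-5 + \left(-5\right)^{2} - -20\right) = O \left(-5 + 25 + 20\right) = O 40 = 40 O$)
$\frac{1}{36288 + c{\left(V \right)}} - -27270 = \frac{1}{36288 + 40 \cdot 112} - -27270 = \frac{1}{36288 + 4480} + 27270 = \frac{1}{40768} + 27270 = \frac{1111743361}{40768}$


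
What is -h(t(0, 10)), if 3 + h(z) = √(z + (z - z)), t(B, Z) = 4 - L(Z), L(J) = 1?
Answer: 3 - √3 ≈ 1.2680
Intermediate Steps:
t(B, Z) = 3 (t(B, Z) = 4 - 1*1 = 4 - 1 = 3)
h(z) = -3 + √z (h(z) = -3 + √(z + (z - z)) = -3 + √(z + 0) = -3 + √z)
-h(t(0, 10)) = -(-3 + √3) = 3 - √3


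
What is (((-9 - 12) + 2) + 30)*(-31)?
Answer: -341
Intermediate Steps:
(((-9 - 12) + 2) + 30)*(-31) = ((-21 + 2) + 30)*(-31) = (-19 + 30)*(-31) = 11*(-31) = -341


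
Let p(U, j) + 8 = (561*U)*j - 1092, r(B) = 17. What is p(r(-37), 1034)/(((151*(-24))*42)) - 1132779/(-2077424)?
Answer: -181350989705/2823219216 ≈ -64.235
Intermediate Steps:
p(U, j) = -1100 + 561*U*j (p(U, j) = -8 + ((561*U)*j - 1092) = -8 + (561*U*j - 1092) = -8 + (-1092 + 561*U*j) = -1100 + 561*U*j)
p(r(-37), 1034)/(((151*(-24))*42)) - 1132779/(-2077424) = (-1100 + 561*17*1034)/(((151*(-24))*42)) - 1132779/(-2077424) = (-1100 + 9861258)/((-3624*42)) - 1132779*(-1/2077424) = 9860158/(-152208) + 1132779/2077424 = 9860158*(-1/152208) + 1132779/2077424 = -704297/10872 + 1132779/2077424 = -181350989705/2823219216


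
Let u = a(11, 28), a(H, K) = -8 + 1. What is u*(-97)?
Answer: 679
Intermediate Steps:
a(H, K) = -7
u = -7
u*(-97) = -7*(-97) = 679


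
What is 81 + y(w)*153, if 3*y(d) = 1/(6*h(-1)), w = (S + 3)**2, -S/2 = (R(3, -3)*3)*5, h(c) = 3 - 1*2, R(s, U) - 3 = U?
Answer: 179/2 ≈ 89.500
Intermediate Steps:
R(s, U) = 3 + U
h(c) = 1 (h(c) = 3 - 2 = 1)
S = 0 (S = -2*(3 - 3)*3*5 = -2*0*3*5 = -0*5 = -2*0 = 0)
w = 9 (w = (0 + 3)**2 = 3**2 = 9)
y(d) = 1/18 (y(d) = (1/(6*1))/3 = ((1/6)*1)/3 = (1/3)*(1/6) = 1/18)
81 + y(w)*153 = 81 + (1/18)*153 = 81 + 17/2 = 179/2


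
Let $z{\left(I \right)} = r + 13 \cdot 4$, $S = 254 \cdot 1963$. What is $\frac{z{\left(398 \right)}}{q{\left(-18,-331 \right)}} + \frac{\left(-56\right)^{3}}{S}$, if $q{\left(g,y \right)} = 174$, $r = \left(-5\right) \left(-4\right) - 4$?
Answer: $\frac{836938}{21689187} \approx 0.038588$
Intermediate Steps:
$S = 498602$
$r = 16$ ($r = 20 - 4 = 16$)
$z{\left(I \right)} = 68$ ($z{\left(I \right)} = 16 + 13 \cdot 4 = 16 + 52 = 68$)
$\frac{z{\left(398 \right)}}{q{\left(-18,-331 \right)}} + \frac{\left(-56\right)^{3}}{S} = \frac{68}{174} + \frac{\left(-56\right)^{3}}{498602} = 68 \cdot \frac{1}{174} - \frac{87808}{249301} = \frac{34}{87} - \frac{87808}{249301} = \frac{836938}{21689187}$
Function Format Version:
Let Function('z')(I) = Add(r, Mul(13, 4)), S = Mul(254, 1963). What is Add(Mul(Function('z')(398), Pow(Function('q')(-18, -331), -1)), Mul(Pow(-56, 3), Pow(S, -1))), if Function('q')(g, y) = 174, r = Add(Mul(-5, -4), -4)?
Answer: Rational(836938, 21689187) ≈ 0.038588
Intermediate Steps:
S = 498602
r = 16 (r = Add(20, -4) = 16)
Function('z')(I) = 68 (Function('z')(I) = Add(16, Mul(13, 4)) = Add(16, 52) = 68)
Add(Mul(Function('z')(398), Pow(Function('q')(-18, -331), -1)), Mul(Pow(-56, 3), Pow(S, -1))) = Add(Mul(68, Pow(174, -1)), Mul(Pow(-56, 3), Pow(498602, -1))) = Add(Mul(68, Rational(1, 174)), Mul(-175616, Rational(1, 498602))) = Add(Rational(34, 87), Rational(-87808, 249301)) = Rational(836938, 21689187)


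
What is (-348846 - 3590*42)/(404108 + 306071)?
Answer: -499626/710179 ≈ -0.70352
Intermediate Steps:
(-348846 - 3590*42)/(404108 + 306071) = (-348846 - 150780)/710179 = -499626*1/710179 = -499626/710179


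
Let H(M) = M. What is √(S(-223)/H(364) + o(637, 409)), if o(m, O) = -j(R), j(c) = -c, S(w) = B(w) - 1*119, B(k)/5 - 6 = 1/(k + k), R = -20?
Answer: I*√133389095294/81172 ≈ 4.4994*I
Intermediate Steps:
B(k) = 30 + 5/(2*k) (B(k) = 30 + 5/(k + k) = 30 + 5/((2*k)) = 30 + 5*(1/(2*k)) = 30 + 5/(2*k))
S(w) = -89 + 5/(2*w) (S(w) = (30 + 5/(2*w)) - 1*119 = (30 + 5/(2*w)) - 119 = -89 + 5/(2*w))
o(m, O) = -20 (o(m, O) = -(-1)*(-20) = -1*20 = -20)
√(S(-223)/H(364) + o(637, 409)) = √((-89 + (5/2)/(-223))/364 - 20) = √((-89 + (5/2)*(-1/223))*(1/364) - 20) = √((-89 - 5/446)*(1/364) - 20) = √(-39699/446*1/364 - 20) = √(-39699/162344 - 20) = √(-3286579/162344) = I*√133389095294/81172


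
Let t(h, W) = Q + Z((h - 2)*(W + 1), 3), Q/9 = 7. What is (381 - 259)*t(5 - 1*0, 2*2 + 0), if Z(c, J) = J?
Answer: 8052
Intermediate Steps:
Q = 63 (Q = 9*7 = 63)
t(h, W) = 66 (t(h, W) = 63 + 3 = 66)
(381 - 259)*t(5 - 1*0, 2*2 + 0) = (381 - 259)*66 = 122*66 = 8052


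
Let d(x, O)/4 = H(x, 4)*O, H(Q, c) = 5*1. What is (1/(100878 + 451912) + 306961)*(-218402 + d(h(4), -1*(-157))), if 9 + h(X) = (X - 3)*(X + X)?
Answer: -18263363134258521/276395 ≈ -6.6077e+10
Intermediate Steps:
H(Q, c) = 5
h(X) = -9 + 2*X*(-3 + X) (h(X) = -9 + (X - 3)*(X + X) = -9 + (-3 + X)*(2*X) = -9 + 2*X*(-3 + X))
d(x, O) = 20*O (d(x, O) = 4*(5*O) = 20*O)
(1/(100878 + 451912) + 306961)*(-218402 + d(h(4), -1*(-157))) = (1/(100878 + 451912) + 306961)*(-218402 + 20*(-1*(-157))) = (1/552790 + 306961)*(-218402 + 20*157) = (1/552790 + 306961)*(-218402 + 3140) = (169684971191/552790)*(-215262) = -18263363134258521/276395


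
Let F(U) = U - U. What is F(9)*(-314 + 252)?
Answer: 0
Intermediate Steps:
F(U) = 0
F(9)*(-314 + 252) = 0*(-314 + 252) = 0*(-62) = 0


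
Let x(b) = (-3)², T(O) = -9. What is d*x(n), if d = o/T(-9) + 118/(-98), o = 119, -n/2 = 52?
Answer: -6362/49 ≈ -129.84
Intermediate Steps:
n = -104 (n = -2*52 = -104)
x(b) = 9
d = -6362/441 (d = 119/(-9) + 118/(-98) = 119*(-⅑) + 118*(-1/98) = -119/9 - 59/49 = -6362/441 ≈ -14.426)
d*x(n) = -6362/441*9 = -6362/49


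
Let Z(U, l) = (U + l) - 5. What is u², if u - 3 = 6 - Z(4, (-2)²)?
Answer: 36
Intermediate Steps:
Z(U, l) = -5 + U + l
u = 6 (u = 3 + (6 - (-5 + 4 + (-2)²)) = 3 + (6 - (-5 + 4 + 4)) = 3 + (6 - 1*3) = 3 + (6 - 3) = 3 + 3 = 6)
u² = 6² = 36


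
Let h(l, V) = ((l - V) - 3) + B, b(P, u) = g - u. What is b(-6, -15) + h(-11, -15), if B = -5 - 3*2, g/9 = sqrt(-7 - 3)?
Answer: 5 + 9*I*sqrt(10) ≈ 5.0 + 28.461*I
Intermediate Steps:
g = 9*I*sqrt(10) (g = 9*sqrt(-7 - 3) = 9*sqrt(-10) = 9*(I*sqrt(10)) = 9*I*sqrt(10) ≈ 28.461*I)
B = -11 (B = -5 - 6 = -11)
b(P, u) = -u + 9*I*sqrt(10) (b(P, u) = 9*I*sqrt(10) - u = -u + 9*I*sqrt(10))
h(l, V) = -14 + l - V (h(l, V) = ((l - V) - 3) - 11 = (-3 + l - V) - 11 = -14 + l - V)
b(-6, -15) + h(-11, -15) = (-1*(-15) + 9*I*sqrt(10)) + (-14 - 11 - 1*(-15)) = (15 + 9*I*sqrt(10)) + (-14 - 11 + 15) = (15 + 9*I*sqrt(10)) - 10 = 5 + 9*I*sqrt(10)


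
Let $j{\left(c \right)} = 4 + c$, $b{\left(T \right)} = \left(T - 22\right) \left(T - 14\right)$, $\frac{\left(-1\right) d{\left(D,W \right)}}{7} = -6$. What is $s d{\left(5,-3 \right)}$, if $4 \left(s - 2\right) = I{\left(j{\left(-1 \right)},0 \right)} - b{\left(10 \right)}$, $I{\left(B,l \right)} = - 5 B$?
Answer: $- \frac{1155}{2} \approx -577.5$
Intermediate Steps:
$d{\left(D,W \right)} = 42$ ($d{\left(D,W \right)} = \left(-7\right) \left(-6\right) = 42$)
$b{\left(T \right)} = \left(-22 + T\right) \left(-14 + T\right)$
$s = - \frac{55}{4}$ ($s = 2 + \frac{- 5 \left(4 - 1\right) - \left(308 + 10^{2} - 360\right)}{4} = 2 + \frac{\left(-5\right) 3 - \left(308 + 100 - 360\right)}{4} = 2 + \frac{-15 - 48}{4} = 2 + \frac{1}{4} \left(-63\right) = 2 - \frac{63}{4} = - \frac{55}{4} \approx -13.75$)
$s d{\left(5,-3 \right)} = \left(- \frac{55}{4}\right) 42 = - \frac{1155}{2}$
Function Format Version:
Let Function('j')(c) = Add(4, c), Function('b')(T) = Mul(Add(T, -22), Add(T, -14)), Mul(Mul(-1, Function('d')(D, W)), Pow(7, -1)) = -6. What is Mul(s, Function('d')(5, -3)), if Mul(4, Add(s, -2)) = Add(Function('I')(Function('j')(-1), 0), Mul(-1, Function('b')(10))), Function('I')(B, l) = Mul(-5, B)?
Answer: Rational(-1155, 2) ≈ -577.50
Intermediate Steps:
Function('d')(D, W) = 42 (Function('d')(D, W) = Mul(-7, -6) = 42)
Function('b')(T) = Mul(Add(-22, T), Add(-14, T))
s = Rational(-55, 4) (s = Add(2, Mul(Rational(1, 4), Add(Mul(-5, Add(4, -1)), Mul(-1, Add(308, Pow(10, 2), Mul(-36, 10)))))) = Add(2, Mul(Rational(1, 4), Add(Mul(-5, 3), Mul(-1, Add(308, 100, -360))))) = Add(2, Mul(Rational(1, 4), Add(-15, Mul(-1, 48)))) = Add(2, Mul(Rational(1, 4), Add(-15, -48))) = Add(2, Mul(Rational(1, 4), -63)) = Add(2, Rational(-63, 4)) = Rational(-55, 4) ≈ -13.750)
Mul(s, Function('d')(5, -3)) = Mul(Rational(-55, 4), 42) = Rational(-1155, 2)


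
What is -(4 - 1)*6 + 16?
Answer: -2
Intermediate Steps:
-(4 - 1)*6 + 16 = -1*3*6 + 16 = -3*6 + 16 = -18 + 16 = -2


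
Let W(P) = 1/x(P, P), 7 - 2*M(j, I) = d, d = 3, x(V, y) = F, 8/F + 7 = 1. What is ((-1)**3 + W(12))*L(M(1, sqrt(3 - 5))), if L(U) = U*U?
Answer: -7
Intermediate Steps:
F = -4/3 (F = 8/(-7 + 1) = 8/(-6) = 8*(-1/6) = -4/3 ≈ -1.3333)
x(V, y) = -4/3
M(j, I) = 2 (M(j, I) = 7/2 - 1/2*3 = 7/2 - 3/2 = 2)
W(P) = -3/4 (W(P) = 1/(-4/3) = -3/4)
L(U) = U**2
((-1)**3 + W(12))*L(M(1, sqrt(3 - 5))) = ((-1)**3 - 3/4)*2**2 = (-1 - 3/4)*4 = -7/4*4 = -7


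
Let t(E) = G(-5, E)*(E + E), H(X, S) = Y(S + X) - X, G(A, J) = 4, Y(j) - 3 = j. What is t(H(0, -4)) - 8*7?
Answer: -64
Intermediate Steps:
Y(j) = 3 + j
H(X, S) = 3 + S (H(X, S) = (3 + (S + X)) - X = (3 + S + X) - X = 3 + S)
t(E) = 8*E (t(E) = 4*(E + E) = 4*(2*E) = 8*E)
t(H(0, -4)) - 8*7 = 8*(3 - 4) - 8*7 = 8*(-1) - 56 = -8 - 56 = -64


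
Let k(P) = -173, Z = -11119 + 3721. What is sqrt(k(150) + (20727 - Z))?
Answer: 4*sqrt(1747) ≈ 167.19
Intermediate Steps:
Z = -7398
sqrt(k(150) + (20727 - Z)) = sqrt(-173 + (20727 - 1*(-7398))) = sqrt(-173 + (20727 + 7398)) = sqrt(-173 + 28125) = sqrt(27952) = 4*sqrt(1747)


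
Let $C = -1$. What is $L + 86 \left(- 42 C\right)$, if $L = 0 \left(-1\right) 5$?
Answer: $3612$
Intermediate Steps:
$L = 0$ ($L = 0 \cdot 5 = 0$)
$L + 86 \left(- 42 C\right) = 0 + 86 \left(\left(-42\right) \left(-1\right)\right) = 0 + 86 \cdot 42 = 0 + 3612 = 3612$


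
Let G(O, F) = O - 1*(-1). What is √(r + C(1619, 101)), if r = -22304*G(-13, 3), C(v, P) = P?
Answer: √267749 ≈ 517.44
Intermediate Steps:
G(O, F) = 1 + O (G(O, F) = O + 1 = 1 + O)
r = 267648 (r = -22304*(1 - 13) = -22304*(-12) = 267648)
√(r + C(1619, 101)) = √(267648 + 101) = √267749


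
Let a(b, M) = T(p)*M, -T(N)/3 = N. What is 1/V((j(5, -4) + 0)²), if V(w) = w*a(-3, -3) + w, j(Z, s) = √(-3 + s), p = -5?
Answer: 1/308 ≈ 0.0032468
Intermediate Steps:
T(N) = -3*N
a(b, M) = 15*M (a(b, M) = (-3*(-5))*M = 15*M)
V(w) = -44*w (V(w) = w*(15*(-3)) + w = w*(-45) + w = -45*w + w = -44*w)
1/V((j(5, -4) + 0)²) = 1/(-44*(√(-3 - 4) + 0)²) = 1/(-44*(√(-7) + 0)²) = 1/(-44*(I*√7 + 0)²) = 1/(-44*(I*√7)²) = 1/(-44*(-7)) = 1/308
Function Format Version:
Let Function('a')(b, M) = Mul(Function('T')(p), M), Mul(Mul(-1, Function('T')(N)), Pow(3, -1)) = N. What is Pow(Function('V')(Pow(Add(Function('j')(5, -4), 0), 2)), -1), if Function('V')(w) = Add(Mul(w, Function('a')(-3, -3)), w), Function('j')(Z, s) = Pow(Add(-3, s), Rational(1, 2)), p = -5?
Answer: Rational(1, 308) ≈ 0.0032468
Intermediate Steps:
Function('T')(N) = Mul(-3, N)
Function('a')(b, M) = Mul(15, M) (Function('a')(b, M) = Mul(Mul(-3, -5), M) = Mul(15, M))
Function('V')(w) = Mul(-44, w) (Function('V')(w) = Add(Mul(w, Mul(15, -3)), w) = Add(Mul(w, -45), w) = Add(Mul(-45, w), w) = Mul(-44, w))
Pow(Function('V')(Pow(Add(Function('j')(5, -4), 0), 2)), -1) = Pow(Mul(-44, Pow(Add(Pow(Add(-3, -4), Rational(1, 2)), 0), 2)), -1) = Pow(Mul(-44, Pow(Add(Pow(-7, Rational(1, 2)), 0), 2)), -1) = Pow(Mul(-44, Pow(Add(Mul(I, Pow(7, Rational(1, 2))), 0), 2)), -1) = Pow(Mul(-44, Pow(Mul(I, Pow(7, Rational(1, 2))), 2)), -1) = Pow(Mul(-44, -7), -1) = Pow(308, -1) = Rational(1, 308)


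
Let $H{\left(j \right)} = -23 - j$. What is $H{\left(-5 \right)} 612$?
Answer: $-11016$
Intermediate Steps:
$H{\left(-5 \right)} 612 = \left(-23 - -5\right) 612 = \left(-23 + 5\right) 612 = \left(-18\right) 612 = -11016$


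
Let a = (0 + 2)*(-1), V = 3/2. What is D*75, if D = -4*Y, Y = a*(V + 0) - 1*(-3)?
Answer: 0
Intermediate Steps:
V = 3/2 (V = 3*(½) = 3/2 ≈ 1.5000)
a = -2 (a = 2*(-1) = -2)
Y = 0 (Y = -2*(3/2 + 0) - 1*(-3) = -2*3/2 + 3 = -3 + 3 = 0)
D = 0 (D = -4*0 = 0)
D*75 = 0*75 = 0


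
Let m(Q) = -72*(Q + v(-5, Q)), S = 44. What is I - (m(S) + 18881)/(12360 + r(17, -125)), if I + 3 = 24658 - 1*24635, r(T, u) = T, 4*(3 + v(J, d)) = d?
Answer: 232403/12377 ≈ 18.777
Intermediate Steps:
v(J, d) = -3 + d/4
m(Q) = 216 - 90*Q (m(Q) = -72*(Q + (-3 + Q/4)) = -72*(-3 + 5*Q/4) = 216 - 90*Q)
I = 20 (I = -3 + (24658 - 1*24635) = -3 + (24658 - 24635) = -3 + 23 = 20)
I - (m(S) + 18881)/(12360 + r(17, -125)) = 20 - ((216 - 90*44) + 18881)/(12360 + 17) = 20 - ((216 - 3960) + 18881)/12377 = 20 - (-3744 + 18881)/12377 = 20 - 15137/12377 = 232403/12377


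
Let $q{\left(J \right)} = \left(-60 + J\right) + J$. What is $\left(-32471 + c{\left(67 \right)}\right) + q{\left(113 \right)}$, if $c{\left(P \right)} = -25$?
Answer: $-32330$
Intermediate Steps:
$q{\left(J \right)} = -60 + 2 J$
$\left(-32471 + c{\left(67 \right)}\right) + q{\left(113 \right)} = \left(-32471 - 25\right) + \left(-60 + 2 \cdot 113\right) = -32496 + \left(-60 + 226\right) = -32496 + 166 = -32330$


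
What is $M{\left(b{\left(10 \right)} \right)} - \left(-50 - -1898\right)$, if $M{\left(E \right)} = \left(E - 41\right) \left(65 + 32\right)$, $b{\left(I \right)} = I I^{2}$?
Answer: $91175$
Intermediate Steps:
$b{\left(I \right)} = I^{3}$
$M{\left(E \right)} = -3977 + 97 E$ ($M{\left(E \right)} = \left(-41 + E\right) 97 = -3977 + 97 E$)
$M{\left(b{\left(10 \right)} \right)} - \left(-50 - -1898\right) = \left(-3977 + 97 \cdot 10^{3}\right) - \left(-50 - -1898\right) = \left(-3977 + 97 \cdot 1000\right) - \left(-50 + 1898\right) = \left(-3977 + 97000\right) - 1848 = 93023 - 1848 = 91175$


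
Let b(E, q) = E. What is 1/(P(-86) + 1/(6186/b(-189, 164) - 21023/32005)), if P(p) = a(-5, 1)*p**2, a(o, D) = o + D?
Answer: -67318759/1991560182571 ≈ -3.3802e-5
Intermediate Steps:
a(o, D) = D + o
P(p) = -4*p**2 (P(p) = (1 - 5)*p**2 = -4*p**2)
1/(P(-86) + 1/(6186/b(-189, 164) - 21023/32005)) = 1/(-4*(-86)**2 + 1/(6186/(-189) - 21023/32005)) = 1/(-4*7396 + 1/(6186*(-1/189) - 21023*1/32005)) = 1/(-29584 + 1/(-2062/63 - 21023/32005)) = 1/(-29584 + 1/(-67318759/2016315)) = 1/(-29584 - 2016315/67318759) = 1/(-1991560182571/67318759) = -67318759/1991560182571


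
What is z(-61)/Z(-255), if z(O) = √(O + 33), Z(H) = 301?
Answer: 2*I*√7/301 ≈ 0.01758*I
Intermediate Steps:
z(O) = √(33 + O)
z(-61)/Z(-255) = √(33 - 61)/301 = √(-28)*(1/301) = (2*I*√7)*(1/301) = 2*I*√7/301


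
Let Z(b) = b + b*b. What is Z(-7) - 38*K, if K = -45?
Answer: 1752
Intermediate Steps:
Z(b) = b + b²
Z(-7) - 38*K = -7*(1 - 7) - 38*(-45) = -7*(-6) + 1710 = 42 + 1710 = 1752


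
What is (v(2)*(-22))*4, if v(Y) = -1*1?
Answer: 88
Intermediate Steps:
v(Y) = -1
(v(2)*(-22))*4 = -1*(-22)*4 = 22*4 = 88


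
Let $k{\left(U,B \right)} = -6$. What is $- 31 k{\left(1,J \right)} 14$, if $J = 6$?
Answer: $2604$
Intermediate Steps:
$- 31 k{\left(1,J \right)} 14 = \left(-31\right) \left(-6\right) 14 = 186 \cdot 14 = 2604$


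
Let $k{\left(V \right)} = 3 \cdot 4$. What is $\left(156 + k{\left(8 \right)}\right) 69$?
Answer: $11592$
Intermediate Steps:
$k{\left(V \right)} = 12$
$\left(156 + k{\left(8 \right)}\right) 69 = \left(156 + 12\right) 69 = 168 \cdot 69 = 11592$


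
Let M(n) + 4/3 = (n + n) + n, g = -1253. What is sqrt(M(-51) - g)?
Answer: 4*sqrt(618)/3 ≈ 33.146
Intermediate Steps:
M(n) = -4/3 + 3*n (M(n) = -4/3 + ((n + n) + n) = -4/3 + (2*n + n) = -4/3 + 3*n)
sqrt(M(-51) - g) = sqrt((-4/3 + 3*(-51)) - 1*(-1253)) = sqrt((-4/3 - 153) + 1253) = sqrt(-463/3 + 1253) = sqrt(3296/3) = 4*sqrt(618)/3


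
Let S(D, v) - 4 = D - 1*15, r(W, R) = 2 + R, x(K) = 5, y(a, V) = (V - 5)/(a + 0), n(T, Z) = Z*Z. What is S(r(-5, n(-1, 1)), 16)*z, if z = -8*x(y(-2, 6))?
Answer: 320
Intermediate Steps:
n(T, Z) = Z²
y(a, V) = (-5 + V)/a
z = -40 (z = -8*5 = -40)
S(D, v) = -11 + D (S(D, v) = 4 + (D - 1*15) = 4 + (D - 15) = 4 + (-15 + D) = -11 + D)
S(r(-5, n(-1, 1)), 16)*z = (-11 + (2 + 1²))*(-40) = (-11 + (2 + 1))*(-40) = (-11 + 3)*(-40) = -8*(-40) = 320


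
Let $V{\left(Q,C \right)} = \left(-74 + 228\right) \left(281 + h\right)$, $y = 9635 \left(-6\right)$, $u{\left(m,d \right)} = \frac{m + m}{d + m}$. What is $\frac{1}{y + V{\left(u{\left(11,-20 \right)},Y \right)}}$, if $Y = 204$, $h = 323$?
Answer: $\frac{1}{35206} \approx 2.8404 \cdot 10^{-5}$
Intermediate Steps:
$u{\left(m,d \right)} = \frac{2 m}{d + m}$
$y = -57810$
$V{\left(Q,C \right)} = 93016$ ($V{\left(Q,C \right)} = \left(-74 + 228\right) \left(281 + 323\right) = 154 \cdot 604 = 93016$)
$\frac{1}{y + V{\left(u{\left(11,-20 \right)},Y \right)}} = \frac{1}{-57810 + 93016} = \frac{1}{35206}$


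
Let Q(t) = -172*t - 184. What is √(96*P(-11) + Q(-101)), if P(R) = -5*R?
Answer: 2*√5617 ≈ 149.89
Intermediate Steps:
Q(t) = -184 - 172*t
√(96*P(-11) + Q(-101)) = √(96*(-5*(-11)) + (-184 - 172*(-101))) = √(96*55 + (-184 + 17372)) = √(5280 + 17188) = √22468 = 2*√5617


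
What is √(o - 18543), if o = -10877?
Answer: 2*I*√7355 ≈ 171.52*I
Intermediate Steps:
√(o - 18543) = √(-10877 - 18543) = √(-29420) = 2*I*√7355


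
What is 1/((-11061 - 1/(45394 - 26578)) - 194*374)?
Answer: -18816/1573337473 ≈ -1.1959e-5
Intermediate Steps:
1/((-11061 - 1/(45394 - 26578)) - 194*374) = 1/((-11061 - 1/18816) - 72556) = 1/(-208123777/18816 - 72556) = 1/(-1573337473/18816) = -18816/1573337473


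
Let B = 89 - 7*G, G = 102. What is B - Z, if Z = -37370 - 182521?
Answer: 219266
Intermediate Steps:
Z = -219891
B = -625 (B = 89 - 7*102 = 89 - 714 = -625)
B - Z = -625 - 1*(-219891) = -625 + 219891 = 219266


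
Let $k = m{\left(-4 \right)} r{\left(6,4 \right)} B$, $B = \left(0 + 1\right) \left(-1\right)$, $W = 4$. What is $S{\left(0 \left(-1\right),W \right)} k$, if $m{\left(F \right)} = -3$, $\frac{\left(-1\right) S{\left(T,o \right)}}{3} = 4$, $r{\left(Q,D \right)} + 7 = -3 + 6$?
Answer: $144$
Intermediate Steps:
$r{\left(Q,D \right)} = -4$ ($r{\left(Q,D \right)} = -7 + \left(-3 + 6\right) = -7 + 3 = -4$)
$S{\left(T,o \right)} = -12$ ($S{\left(T,o \right)} = \left(-3\right) 4 = -12$)
$B = -1$ ($B = 1 \left(-1\right) = -1$)
$k = -12$ ($k = \left(-3\right) \left(-4\right) \left(-1\right) = 12 \left(-1\right) = -12$)
$S{\left(0 \left(-1\right),W \right)} k = \left(-12\right) \left(-12\right) = 144$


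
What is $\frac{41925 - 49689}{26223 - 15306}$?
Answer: $- \frac{2588}{3639} \approx -0.71118$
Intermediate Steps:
$\frac{41925 - 49689}{26223 - 15306} = - \frac{7764}{10917} = \left(-7764\right) \frac{1}{10917} = - \frac{2588}{3639}$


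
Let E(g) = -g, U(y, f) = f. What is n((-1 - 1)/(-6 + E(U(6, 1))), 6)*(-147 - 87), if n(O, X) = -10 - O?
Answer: 16848/7 ≈ 2406.9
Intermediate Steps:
n((-1 - 1)/(-6 + E(U(6, 1))), 6)*(-147 - 87) = (-10 - (-1 - 1)/(-6 - 1*1))*(-147 - 87) = (-10 - (-2)/(-6 - 1))*(-234) = (-10 - (-2)/(-7))*(-234) = (-10 - (-2)*(-1)/7)*(-234) = (-10 - 1*2/7)*(-234) = (-10 - 2/7)*(-234) = -72/7*(-234) = 16848/7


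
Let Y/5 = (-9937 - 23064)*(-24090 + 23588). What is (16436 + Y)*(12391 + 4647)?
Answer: 1411580341948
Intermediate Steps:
Y = 82832510 (Y = 5*((-9937 - 23064)*(-24090 + 23588)) = 5*(-33001*(-502)) = 5*16566502 = 82832510)
(16436 + Y)*(12391 + 4647) = (16436 + 82832510)*(12391 + 4647) = 82848946*17038 = 1411580341948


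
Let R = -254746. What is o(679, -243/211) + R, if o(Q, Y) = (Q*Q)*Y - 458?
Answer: -165881007/211 ≈ -7.8617e+5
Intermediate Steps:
o(Q, Y) = -458 + Y*Q**2 (o(Q, Y) = Q**2*Y - 458 = Y*Q**2 - 458 = -458 + Y*Q**2)
o(679, -243/211) + R = (-458 - 243/211*679**2) - 254746 = (-458 - 243*1/211*461041) - 254746 = (-458 - 243/211*461041) - 254746 = (-458 - 112032963/211) - 254746 = -112129601/211 - 254746 = -165881007/211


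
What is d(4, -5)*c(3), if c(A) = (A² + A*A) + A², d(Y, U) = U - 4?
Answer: -243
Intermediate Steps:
d(Y, U) = -4 + U
c(A) = 3*A² (c(A) = (A² + A²) + A² = 2*A² + A² = 3*A²)
d(4, -5)*c(3) = (-4 - 5)*(3*3²) = -27*9 = -9*27 = -243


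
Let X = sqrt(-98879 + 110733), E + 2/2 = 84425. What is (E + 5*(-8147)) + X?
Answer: 43689 + sqrt(11854) ≈ 43798.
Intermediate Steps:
E = 84424 (E = -1 + 84425 = 84424)
X = sqrt(11854) ≈ 108.88
(E + 5*(-8147)) + X = (84424 + 5*(-8147)) + sqrt(11854) = (84424 - 40735) + sqrt(11854) = 43689 + sqrt(11854)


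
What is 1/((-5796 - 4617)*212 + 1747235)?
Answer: -1/460321 ≈ -2.1724e-6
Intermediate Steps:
1/((-5796 - 4617)*212 + 1747235) = 1/(-10413*212 + 1747235) = 1/(-2207556 + 1747235) = 1/(-460321) = -1/460321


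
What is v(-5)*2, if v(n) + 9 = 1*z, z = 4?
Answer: -10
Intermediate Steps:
v(n) = -5 (v(n) = -9 + 1*4 = -9 + 4 = -5)
v(-5)*2 = -5*2 = -10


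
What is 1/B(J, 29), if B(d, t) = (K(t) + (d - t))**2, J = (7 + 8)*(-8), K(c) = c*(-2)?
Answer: 1/42849 ≈ 2.3338e-5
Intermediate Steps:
K(c) = -2*c
J = -120 (J = 15*(-8) = -120)
B(d, t) = (d - 3*t)**2 (B(d, t) = (-2*t + (d - t))**2 = (d - 3*t)**2)
1/B(J, 29) = 1/((-120 - 3*29)**2) = 1/((-120 - 87)**2) = 1/((-207)**2) = 1/42849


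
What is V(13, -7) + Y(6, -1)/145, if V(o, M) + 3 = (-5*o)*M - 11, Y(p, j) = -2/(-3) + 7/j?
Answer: 191816/435 ≈ 440.96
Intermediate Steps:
Y(p, j) = 2/3 + 7/j (Y(p, j) = -2*(-1/3) + 7/j = 2/3 + 7/j)
V(o, M) = -14 - 5*M*o (V(o, M) = -3 + ((-5*o)*M - 11) = -3 + (-5*M*o - 11) = -3 + (-11 - 5*M*o) = -14 - 5*M*o)
V(13, -7) + Y(6, -1)/145 = (-14 - 5*(-7)*13) + (2/3 + 7/(-1))/145 = (-14 + 455) + (2/3 + 7*(-1))*(1/145) = 441 + (2/3 - 7)*(1/145) = 441 - 19/3*1/145 = 441 - 19/435 = 191816/435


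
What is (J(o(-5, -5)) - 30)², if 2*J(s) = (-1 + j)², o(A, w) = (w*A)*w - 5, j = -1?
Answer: 784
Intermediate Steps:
o(A, w) = -5 + A*w² (o(A, w) = (A*w)*w - 5 = A*w² - 5 = -5 + A*w²)
J(s) = 2 (J(s) = (-1 - 1)²/2 = (½)*(-2)² = (½)*4 = 2)
(J(o(-5, -5)) - 30)² = (2 - 30)² = (-28)² = 784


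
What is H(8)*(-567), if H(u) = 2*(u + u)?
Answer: -18144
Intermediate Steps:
H(u) = 4*u (H(u) = 2*(2*u) = 4*u)
H(8)*(-567) = (4*8)*(-567) = 32*(-567) = -18144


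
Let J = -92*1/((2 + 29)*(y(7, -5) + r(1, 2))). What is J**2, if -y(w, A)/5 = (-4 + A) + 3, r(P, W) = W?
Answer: 529/61504 ≈ 0.0086011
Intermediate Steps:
y(w, A) = 5 - 5*A (y(w, A) = -5*((-4 + A) + 3) = -5*(-1 + A) = 5 - 5*A)
J = -23/248 (J = -92*1/((2 + 29)*((5 - 5*(-5)) + 2)) = -92*1/(31*((5 + 25) + 2)) = -92*1/(31*(30 + 2)) = -92/(32*31) = -92/992 = -92*1/992 = -23/248 ≈ -0.092742)
J**2 = (-23/248)**2 = 529/61504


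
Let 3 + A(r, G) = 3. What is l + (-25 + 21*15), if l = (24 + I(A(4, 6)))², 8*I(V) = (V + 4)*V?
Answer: 866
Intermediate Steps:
A(r, G) = 0 (A(r, G) = -3 + 3 = 0)
I(V) = V*(4 + V)/8 (I(V) = ((V + 4)*V)/8 = ((4 + V)*V)/8 = (V*(4 + V))/8 = V*(4 + V)/8)
l = 576 (l = (24 + (⅛)*0*(4 + 0))² = (24 + (⅛)*0*4)² = (24 + 0)² = 24² = 576)
l + (-25 + 21*15) = 576 + (-25 + 21*15) = 576 + (-25 + 315) = 576 + 290 = 866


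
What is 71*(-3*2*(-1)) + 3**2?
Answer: 435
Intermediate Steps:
71*(-3*2*(-1)) + 3**2 = 71*(-6*(-1)) + 9 = 71*6 + 9 = 426 + 9 = 435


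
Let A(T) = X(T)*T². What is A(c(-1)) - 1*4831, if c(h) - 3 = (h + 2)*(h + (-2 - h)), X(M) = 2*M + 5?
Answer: -4824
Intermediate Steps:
X(M) = 5 + 2*M
c(h) = -1 - 2*h (c(h) = 3 + (h + 2)*(h + (-2 - h)) = 3 + (2 + h)*(-2) = 3 + (-4 - 2*h) = -1 - 2*h)
A(T) = T²*(5 + 2*T) (A(T) = (5 + 2*T)*T² = T²*(5 + 2*T))
A(c(-1)) - 1*4831 = (-1 - 2*(-1))²*(5 + 2*(-1 - 2*(-1))) - 1*4831 = (-1 + 2)²*(5 + 2*(-1 + 2)) - 4831 = 1²*(5 + 2*1) - 4831 = 1*(5 + 2) - 4831 = 1*7 - 4831 = 7 - 4831 = -4824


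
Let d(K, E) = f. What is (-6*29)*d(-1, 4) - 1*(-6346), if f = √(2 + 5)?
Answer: 6346 - 174*√7 ≈ 5885.6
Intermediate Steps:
f = √7 ≈ 2.6458
d(K, E) = √7
(-6*29)*d(-1, 4) - 1*(-6346) = (-6*29)*√7 - 1*(-6346) = -174*√7 + 6346 = 6346 - 174*√7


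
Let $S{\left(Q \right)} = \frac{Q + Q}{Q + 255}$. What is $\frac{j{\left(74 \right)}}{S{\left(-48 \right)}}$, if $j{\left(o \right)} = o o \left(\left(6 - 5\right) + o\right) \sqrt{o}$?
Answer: $- \frac{7084575 \sqrt{74}}{8} \approx -7.618 \cdot 10^{6}$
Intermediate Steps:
$S{\left(Q \right)} = \frac{2 Q}{255 + Q}$
$j{\left(o \right)} = o^{\frac{5}{2}} \left(1 + o\right)$ ($j{\left(o \right)} = o^{2} \left(1 + o\right) \sqrt{o} = o^{\frac{5}{2}} \left(1 + o\right)$)
$\frac{j{\left(74 \right)}}{S{\left(-48 \right)}} = \frac{74^{\frac{5}{2}} \left(1 + 74\right)}{2 \left(-48\right) \frac{1}{255 - 48}} = \frac{5476 \sqrt{74} \cdot 75}{2 \left(-48\right) \frac{1}{207}} = \frac{410700 \sqrt{74}}{2 \left(-48\right) \frac{1}{207}} = \frac{410700 \sqrt{74}}{- \frac{32}{69}} = 410700 \sqrt{74} \left(- \frac{69}{32}\right) = - \frac{7084575 \sqrt{74}}{8}$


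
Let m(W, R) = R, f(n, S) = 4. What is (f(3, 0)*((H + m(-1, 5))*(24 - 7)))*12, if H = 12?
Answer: 13872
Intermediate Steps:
(f(3, 0)*((H + m(-1, 5))*(24 - 7)))*12 = (4*((12 + 5)*(24 - 7)))*12 = (4*(17*17))*12 = (4*289)*12 = 1156*12 = 13872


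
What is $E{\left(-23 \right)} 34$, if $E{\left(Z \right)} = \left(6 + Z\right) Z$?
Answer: $13294$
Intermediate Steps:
$E{\left(Z \right)} = Z \left(6 + Z\right)$
$E{\left(-23 \right)} 34 = - 23 \left(6 - 23\right) 34 = \left(-23\right) \left(-17\right) 34 = 391 \cdot 34 = 13294$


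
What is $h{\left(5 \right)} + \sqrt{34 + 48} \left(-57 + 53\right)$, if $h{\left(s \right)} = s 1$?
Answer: $5 - 4 \sqrt{82} \approx -31.222$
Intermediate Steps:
$h{\left(s \right)} = s$
$h{\left(5 \right)} + \sqrt{34 + 48} \left(-57 + 53\right) = 5 + \sqrt{34 + 48} \left(-57 + 53\right) = 5 + \sqrt{82} \left(-4\right) = 5 - 4 \sqrt{82}$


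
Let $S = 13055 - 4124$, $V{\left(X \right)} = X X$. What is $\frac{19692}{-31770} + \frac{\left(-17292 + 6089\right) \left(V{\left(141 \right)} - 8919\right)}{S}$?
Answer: $- \frac{72254876768}{5254405} \approx -13751.0$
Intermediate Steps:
$V{\left(X \right)} = X^{2}$
$S = 8931$ ($S = 13055 - 4124 = 8931$)
$\frac{19692}{-31770} + \frac{\left(-17292 + 6089\right) \left(V{\left(141 \right)} - 8919\right)}{S} = \frac{19692}{-31770} + \frac{\left(-17292 + 6089\right) \left(141^{2} - 8919\right)}{8931} = 19692 \left(- \frac{1}{31770}\right) + - 11203 \left(19881 - 8919\right) \frac{1}{8931} = - \frac{1094}{1765} + \left(-11203\right) 10962 \cdot \frac{1}{8931} = - \frac{1094}{1765} - \frac{40935762}{2977} = - \frac{72254876768}{5254405}$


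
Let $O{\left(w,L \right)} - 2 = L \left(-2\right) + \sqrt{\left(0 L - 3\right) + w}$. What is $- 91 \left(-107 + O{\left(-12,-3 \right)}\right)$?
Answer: $9009 - 91 i \sqrt{15} \approx 9009.0 - 352.44 i$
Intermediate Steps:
$O{\left(w,L \right)} = 2 + \sqrt{-3 + w} - 2 L$ ($O{\left(w,L \right)} = 2 + \left(L \left(-2\right) + \sqrt{\left(0 L - 3\right) + w}\right) = 2 - \left(- \sqrt{\left(0 - 3\right) + w} + 2 L\right) = 2 - \left(- \sqrt{-3 + w} + 2 L\right) = 2 + \sqrt{-3 + w} - 2 L$)
$- 91 \left(-107 + O{\left(-12,-3 \right)}\right) = - 91 \left(-107 + \left(2 + \sqrt{-3 - 12} - -6\right)\right) = - 91 \left(-107 + \left(2 + \sqrt{-15} + 6\right)\right) = - 91 \left(-107 + \left(2 + i \sqrt{15} + 6\right)\right) = - 91 \left(-107 + \left(8 + i \sqrt{15}\right)\right) = - 91 \left(-99 + i \sqrt{15}\right) = 9009 - 91 i \sqrt{15}$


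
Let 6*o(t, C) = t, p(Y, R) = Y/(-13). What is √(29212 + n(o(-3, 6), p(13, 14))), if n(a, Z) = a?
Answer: √116846/2 ≈ 170.91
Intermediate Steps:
p(Y, R) = -Y/13 (p(Y, R) = Y*(-1/13) = -Y/13)
o(t, C) = t/6
√(29212 + n(o(-3, 6), p(13, 14))) = √(29212 + (⅙)*(-3)) = √(29212 - ½) = √(58423/2) = √116846/2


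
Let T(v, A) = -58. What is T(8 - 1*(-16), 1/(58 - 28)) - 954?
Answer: -1012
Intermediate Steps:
T(8 - 1*(-16), 1/(58 - 28)) - 954 = -58 - 954 = -1012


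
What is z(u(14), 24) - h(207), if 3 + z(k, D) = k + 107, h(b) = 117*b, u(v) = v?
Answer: -24101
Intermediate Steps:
z(k, D) = 104 + k (z(k, D) = -3 + (k + 107) = -3 + (107 + k) = 104 + k)
z(u(14), 24) - h(207) = (104 + 14) - 117*207 = 118 - 1*24219 = 118 - 24219 = -24101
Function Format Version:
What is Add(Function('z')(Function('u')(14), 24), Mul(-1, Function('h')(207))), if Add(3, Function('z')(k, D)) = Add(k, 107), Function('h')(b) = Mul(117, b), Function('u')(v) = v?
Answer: -24101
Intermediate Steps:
Function('z')(k, D) = Add(104, k) (Function('z')(k, D) = Add(-3, Add(k, 107)) = Add(-3, Add(107, k)) = Add(104, k))
Add(Function('z')(Function('u')(14), 24), Mul(-1, Function('h')(207))) = Add(Add(104, 14), Mul(-1, Mul(117, 207))) = Add(118, Mul(-1, 24219)) = Add(118, -24219) = -24101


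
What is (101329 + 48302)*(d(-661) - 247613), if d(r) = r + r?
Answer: -37248392985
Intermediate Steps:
d(r) = 2*r
(101329 + 48302)*(d(-661) - 247613) = (101329 + 48302)*(2*(-661) - 247613) = 149631*(-1322 - 247613) = 149631*(-248935) = -37248392985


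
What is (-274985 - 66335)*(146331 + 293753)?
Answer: -150209470880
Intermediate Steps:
(-274985 - 66335)*(146331 + 293753) = -341320*440084 = -150209470880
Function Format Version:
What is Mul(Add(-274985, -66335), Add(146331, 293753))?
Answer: -150209470880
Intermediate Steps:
Mul(Add(-274985, -66335), Add(146331, 293753)) = Mul(-341320, 440084) = -150209470880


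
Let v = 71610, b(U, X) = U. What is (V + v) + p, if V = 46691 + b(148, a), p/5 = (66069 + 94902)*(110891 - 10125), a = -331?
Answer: 81102137379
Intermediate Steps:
p = 81102018930 (p = 5*((66069 + 94902)*(110891 - 10125)) = 5*(160971*100766) = 5*16220403786 = 81102018930)
V = 46839 (V = 46691 + 148 = 46839)
(V + v) + p = (46839 + 71610) + 81102018930 = 118449 + 81102018930 = 81102137379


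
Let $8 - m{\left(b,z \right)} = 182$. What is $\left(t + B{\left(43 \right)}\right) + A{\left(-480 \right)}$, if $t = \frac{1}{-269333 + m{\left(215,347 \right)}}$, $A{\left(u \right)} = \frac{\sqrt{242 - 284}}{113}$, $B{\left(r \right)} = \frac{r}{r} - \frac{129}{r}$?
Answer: $- \frac{539015}{269507} + \frac{i \sqrt{42}}{113} \approx -2.0 + 0.057352 i$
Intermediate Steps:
$B{\left(r \right)} = 1 - \frac{129}{r}$
$m{\left(b,z \right)} = -174$ ($m{\left(b,z \right)} = 8 - 182 = -174$)
$A{\left(u \right)} = \frac{i \sqrt{42}}{113}$ ($A{\left(u \right)} = \sqrt{-42} \cdot \frac{1}{113} = i \sqrt{42} \cdot \frac{1}{113} = \frac{i \sqrt{42}}{113}$)
$t = - \frac{1}{269507}$ ($t = \frac{1}{-269333 - 174} = \frac{1}{-269507} = - \frac{1}{269507} \approx -3.7105 \cdot 10^{-6}$)
$\left(t + B{\left(43 \right)}\right) + A{\left(-480 \right)} = \left(- \frac{1}{269507} + \frac{-129 + 43}{43}\right) + \frac{i \sqrt{42}}{113} = \left(- \frac{1}{269507} + \frac{1}{43} \left(-86\right)\right) + \frac{i \sqrt{42}}{113} = \left(- \frac{1}{269507} - 2\right) + \frac{i \sqrt{42}}{113} = - \frac{539015}{269507} + \frac{i \sqrt{42}}{113}$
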